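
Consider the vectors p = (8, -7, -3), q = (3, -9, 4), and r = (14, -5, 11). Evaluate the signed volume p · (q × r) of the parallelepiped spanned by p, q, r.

q × r:
i: (-9)·11 - 4·(-5) = -99 - (-20) = -79
j: 4·14 - 3·11 = 56 - 33 = 23
k: 3·(-5) - (-9)·14 = -15 - (-126) = 111
q × r = (-79, 23, 111)
p · (q × r) = 8·(-79) + (-7)·23 + (-3)·111 = -632 - 161 - 333 = -1126

-1126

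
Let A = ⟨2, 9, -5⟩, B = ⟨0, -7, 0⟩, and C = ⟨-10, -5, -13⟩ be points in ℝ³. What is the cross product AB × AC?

AB = (-2, -16, 5)
AC = (-12, -14, -8)
i: (-16)·(-8) - 5·(-14) = 128 - (-70) = 198
j: 5·(-12) - (-2)·(-8) = -60 - 16 = -76
k: (-2)·(-14) - (-16)·(-12) = 28 - 192 = -164
AB × AC = (198, -76, -164)

(198, -76, -164)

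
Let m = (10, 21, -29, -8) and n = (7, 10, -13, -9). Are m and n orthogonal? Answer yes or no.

m · n = 10·7 + 21·10 + (-29)·(-13) + (-8)·(-9) = 70 + 210 + 377 + 72 = 729
Nonzero, so the vectors are not orthogonal.

no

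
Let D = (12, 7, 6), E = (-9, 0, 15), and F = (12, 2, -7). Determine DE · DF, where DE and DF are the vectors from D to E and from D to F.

DE = E − D = (-21, -7, 9)
DF = F − D = (0, -5, -13)
DE · DF = (-21)·0 + (-7)·(-5) + 9·(-13) = 0 + 35 - 117 = -82

-82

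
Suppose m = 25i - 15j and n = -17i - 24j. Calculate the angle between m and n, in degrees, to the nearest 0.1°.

m · n = 25·(-17) + (-15)·(-24) = -425 + 360 = -65
|m|² = 625 + 225 = 850,  |m| = √850 ≈ 29.154759
|n|² = 289 + 576 = 865,  |n| = √865 ≈ 29.410882
cos θ = -65 / (29.154759 · 29.410882) ≈ -0.07580
θ = arccos(-0.07580) ≈ 94.3°

94.3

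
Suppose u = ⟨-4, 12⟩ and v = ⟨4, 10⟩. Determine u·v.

u · v = (-4)·4 + 12·10 = -16 + 120 = 104

104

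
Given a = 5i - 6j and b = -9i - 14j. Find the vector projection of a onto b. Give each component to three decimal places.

(-1.267, -1.971)

a · b = 5·(-9) + (-6)·(-14) = -45 + 84 = 39
|b|² = 81 + 196 = 277
proj_b a = (39/277) · (-9, -14) ≈ (-1.267, -1.971)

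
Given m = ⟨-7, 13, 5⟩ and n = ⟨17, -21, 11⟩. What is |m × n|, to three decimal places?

305.326

i: 13·11 - 5·(-21) = 143 - (-105) = 248
j: 5·17 - (-7)·11 = 85 - (-77) = 162
k: (-7)·(-21) - 13·17 = 147 - 221 = -74
m × n = (248, 162, -74)
|m × n| = √(248² + 162² + (-74)²) = √93224 ≈ 305.3261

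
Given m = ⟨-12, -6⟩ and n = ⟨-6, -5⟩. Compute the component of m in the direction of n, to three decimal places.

13.060

m · n = (-12)·(-6) + (-6)·(-5) = 72 + 30 = 102
|n| = √(36 + 25) = √61 ≈ 7.8102
comp_n m = 102 / √61 ≈ 13.060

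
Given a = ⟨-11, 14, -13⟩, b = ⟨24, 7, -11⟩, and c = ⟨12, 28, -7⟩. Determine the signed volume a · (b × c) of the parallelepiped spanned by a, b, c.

-9989

b × c:
i: 7·(-7) - (-11)·28 = -49 - (-308) = 259
j: (-11)·12 - 24·(-7) = -132 - (-168) = 36
k: 24·28 - 7·12 = 672 - 84 = 588
b × c = (259, 36, 588)
a · (b × c) = (-11)·259 + 14·36 + (-13)·588 = -2849 + 504 - 7644 = -9989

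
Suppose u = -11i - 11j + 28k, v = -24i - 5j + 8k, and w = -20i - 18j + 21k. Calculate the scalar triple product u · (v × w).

5083

v × w:
i: (-5)·21 - 8·(-18) = -105 - (-144) = 39
j: 8·(-20) - (-24)·21 = -160 - (-504) = 344
k: (-24)·(-18) - (-5)·(-20) = 432 - 100 = 332
v × w = (39, 344, 332)
u · (v × w) = (-11)·39 + (-11)·344 + 28·332 = -429 - 3784 + 9296 = 5083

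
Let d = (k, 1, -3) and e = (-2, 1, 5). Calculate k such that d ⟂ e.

-7

d · e = k·(-2) + 1·1 + (-3)·5 = -14 - 2k
Set equal to 0: -2k = 14, so k = -7.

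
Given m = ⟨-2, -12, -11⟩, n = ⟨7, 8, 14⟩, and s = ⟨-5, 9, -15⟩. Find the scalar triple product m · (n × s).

n × s:
i: 8·(-15) - 14·9 = -120 - 126 = -246
j: 14·(-5) - 7·(-15) = -70 - (-105) = 35
k: 7·9 - 8·(-5) = 63 - (-40) = 103
n × s = (-246, 35, 103)
m · (n × s) = (-2)·(-246) + (-12)·35 + (-11)·103 = 492 - 420 - 1133 = -1061

-1061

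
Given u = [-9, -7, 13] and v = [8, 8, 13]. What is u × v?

i: (-7)·13 - 13·8 = -91 - 104 = -195
j: 13·8 - (-9)·13 = 104 - (-117) = 221
k: (-9)·8 - (-7)·8 = -72 - (-56) = -16
u × v = (-195, 221, -16)

(-195, 221, -16)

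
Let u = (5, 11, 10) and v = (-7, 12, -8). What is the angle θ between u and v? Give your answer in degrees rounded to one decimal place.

u · v = 5·(-7) + 11·12 + 10·(-8) = -35 + 132 - 80 = 17
|u|² = 25 + 121 + 100 = 246,  |u| = √246 ≈ 15.684387
|v|² = 49 + 144 + 64 = 257,  |v| = √257 ≈ 16.031220
cos θ = 17 / (15.684387 · 16.031220) ≈ 0.06761
θ = arccos(0.06761) ≈ 86.1°

86.1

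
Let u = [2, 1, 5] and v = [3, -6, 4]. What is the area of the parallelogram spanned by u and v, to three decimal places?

37.815

i: 1·4 - 5·(-6) = 4 - (-30) = 34
j: 5·3 - 2·4 = 15 - 8 = 7
k: 2·(-6) - 1·3 = -12 - 3 = -15
u × v = (34, 7, -15)
|u × v| = √(34² + 7² + (-15)²) = √1430 ≈ 37.8153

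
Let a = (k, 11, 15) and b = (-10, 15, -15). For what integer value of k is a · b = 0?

-6

a · b = k·(-10) + 11·15 + 15·(-15) = -60 - 10k
Set equal to 0: -10k = 60, so k = -6.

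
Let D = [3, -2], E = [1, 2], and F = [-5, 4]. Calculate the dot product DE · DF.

DE = E − D = (-2, 4)
DF = F − D = (-8, 6)
DE · DF = (-2)·(-8) + 4·6 = 16 + 24 = 40

40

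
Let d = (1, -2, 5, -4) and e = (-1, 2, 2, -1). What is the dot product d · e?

d · e = 1·(-1) + (-2)·2 + 5·2 + (-4)·(-1) = -1 - 4 + 10 + 4 = 9

9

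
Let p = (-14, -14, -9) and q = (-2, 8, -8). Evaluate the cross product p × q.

(184, -94, -140)

i: (-14)·(-8) - (-9)·8 = 112 - (-72) = 184
j: (-9)·(-2) - (-14)·(-8) = 18 - 112 = -94
k: (-14)·8 - (-14)·(-2) = -112 - 28 = -140
p × q = (184, -94, -140)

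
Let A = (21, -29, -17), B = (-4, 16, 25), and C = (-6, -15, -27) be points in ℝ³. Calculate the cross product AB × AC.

(-1038, -1384, 865)

AB = (-25, 45, 42)
AC = (-27, 14, -10)
i: 45·(-10) - 42·14 = -450 - 588 = -1038
j: 42·(-27) - (-25)·(-10) = -1134 - 250 = -1384
k: (-25)·14 - 45·(-27) = -350 - (-1215) = 865
AB × AC = (-1038, -1384, 865)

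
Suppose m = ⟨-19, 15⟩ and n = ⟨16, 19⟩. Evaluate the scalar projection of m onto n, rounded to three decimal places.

-0.765

m · n = (-19)·16 + 15·19 = -304 + 285 = -19
|n| = √(256 + 361) = √617 ≈ 24.8395
comp_n m = -19 / √617 ≈ -0.765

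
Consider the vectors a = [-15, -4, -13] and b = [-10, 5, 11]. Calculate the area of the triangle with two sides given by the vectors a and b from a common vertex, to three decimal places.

158.659

i: (-4)·11 - (-13)·5 = -44 - (-65) = 21
j: (-13)·(-10) - (-15)·11 = 130 - (-165) = 295
k: (-15)·5 - (-4)·(-10) = -75 - 40 = -115
a × b = (21, 295, -115)
|a × b| = √(21² + 295² + (-115)²) = √100691 ≈ 317.3185
area = ½ · 317.3185 ≈ 158.659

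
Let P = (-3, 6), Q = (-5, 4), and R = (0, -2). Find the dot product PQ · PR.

10

PQ = Q − P = (-2, -2)
PR = R − P = (3, -8)
PQ · PR = (-2)·3 + (-2)·(-8) = -6 + 16 = 10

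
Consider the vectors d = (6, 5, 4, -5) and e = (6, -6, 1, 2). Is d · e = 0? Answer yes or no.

yes

d · e = 6·6 + 5·(-6) + 4·1 + (-5)·2 = 36 - 30 + 4 - 10 = 0
Zero, so the vectors are orthogonal.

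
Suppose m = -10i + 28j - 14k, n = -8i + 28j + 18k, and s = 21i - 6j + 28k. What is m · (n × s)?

15496

n × s:
i: 28·28 - 18·(-6) = 784 - (-108) = 892
j: 18·21 - (-8)·28 = 378 - (-224) = 602
k: (-8)·(-6) - 28·21 = 48 - 588 = -540
n × s = (892, 602, -540)
m · (n × s) = (-10)·892 + 28·602 + (-14)·(-540) = -8920 + 16856 + 7560 = 15496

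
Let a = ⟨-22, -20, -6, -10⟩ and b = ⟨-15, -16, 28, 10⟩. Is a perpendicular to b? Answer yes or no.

a · b = (-22)·(-15) + (-20)·(-16) + (-6)·28 + (-10)·10 = 330 + 320 - 168 - 100 = 382
Nonzero, so the vectors are not orthogonal.

no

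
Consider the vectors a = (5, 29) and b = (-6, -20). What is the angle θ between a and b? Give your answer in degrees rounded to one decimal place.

a · b = 5·(-6) + 29·(-20) = -30 - 580 = -610
|a|² = 25 + 841 = 866,  |a| = √866 ≈ 29.427878
|b|² = 36 + 400 = 436,  |b| = √436 ≈ 20.880613
cos θ = -610 / (29.427878 · 20.880613) ≈ -0.99272
θ = arccos(-0.99272) ≈ 173.1°

173.1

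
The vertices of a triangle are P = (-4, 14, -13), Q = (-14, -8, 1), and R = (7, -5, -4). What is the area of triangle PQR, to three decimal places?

PQ = (-10, -22, 14),  PR = (11, -19, 9)
i: (-22)·9 - 14·(-19) = -198 - (-266) = 68
j: 14·11 - (-10)·9 = 154 - (-90) = 244
k: (-10)·(-19) - (-22)·11 = 190 - (-242) = 432
PQ × PR = (68, 244, 432)
|PQ × PR| = √250784 ≈ 500.7834
area = ½ · 500.7834 ≈ 250.392

250.392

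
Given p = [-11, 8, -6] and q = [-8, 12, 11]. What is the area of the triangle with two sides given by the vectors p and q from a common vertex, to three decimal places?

i: 8·11 - (-6)·12 = 88 - (-72) = 160
j: (-6)·(-8) - (-11)·11 = 48 - (-121) = 169
k: (-11)·12 - 8·(-8) = -132 - (-64) = -68
p × q = (160, 169, -68)
|p × q| = √(160² + 169² + (-68)²) = √58785 ≈ 242.4562
area = ½ · 242.4562 ≈ 121.228

121.228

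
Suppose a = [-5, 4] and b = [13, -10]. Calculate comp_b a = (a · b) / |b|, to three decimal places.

a · b = (-5)·13 + 4·(-10) = -65 - 40 = -105
|b| = √(169 + 100) = √269 ≈ 16.4012
comp_b a = -105 / √269 ≈ -6.402

-6.402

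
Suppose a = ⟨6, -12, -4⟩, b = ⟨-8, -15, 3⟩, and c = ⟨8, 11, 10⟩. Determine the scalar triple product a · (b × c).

-2474

b × c:
i: (-15)·10 - 3·11 = -150 - 33 = -183
j: 3·8 - (-8)·10 = 24 - (-80) = 104
k: (-8)·11 - (-15)·8 = -88 - (-120) = 32
b × c = (-183, 104, 32)
a · (b × c) = 6·(-183) + (-12)·104 + (-4)·32 = -1098 - 1248 - 128 = -2474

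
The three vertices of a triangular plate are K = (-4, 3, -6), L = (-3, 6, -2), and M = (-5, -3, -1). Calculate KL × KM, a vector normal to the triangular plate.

KL = (1, 3, 4)
KM = (-1, -6, 5)
i: 3·5 - 4·(-6) = 15 - (-24) = 39
j: 4·(-1) - 1·5 = -4 - 5 = -9
k: 1·(-6) - 3·(-1) = -6 - (-3) = -3
KL × KM = (39, -9, -3)

(39, -9, -3)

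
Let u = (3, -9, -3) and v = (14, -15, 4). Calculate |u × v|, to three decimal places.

i: (-9)·4 - (-3)·(-15) = -36 - 45 = -81
j: (-3)·14 - 3·4 = -42 - 12 = -54
k: 3·(-15) - (-9)·14 = -45 - (-126) = 81
u × v = (-81, -54, 81)
|u × v| = √((-81)² + (-54)² + 81²) = √16038 ≈ 126.6412

126.641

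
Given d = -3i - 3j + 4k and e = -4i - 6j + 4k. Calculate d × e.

i: (-3)·4 - 4·(-6) = -12 - (-24) = 12
j: 4·(-4) - (-3)·4 = -16 - (-12) = -4
k: (-3)·(-6) - (-3)·(-4) = 18 - 12 = 6
d × e = (12, -4, 6)

(12, -4, 6)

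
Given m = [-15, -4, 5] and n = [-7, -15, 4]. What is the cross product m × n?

i: (-4)·4 - 5·(-15) = -16 - (-75) = 59
j: 5·(-7) - (-15)·4 = -35 - (-60) = 25
k: (-15)·(-15) - (-4)·(-7) = 225 - 28 = 197
m × n = (59, 25, 197)

(59, 25, 197)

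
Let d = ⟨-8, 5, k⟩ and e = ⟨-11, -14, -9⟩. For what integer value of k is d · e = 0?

2

d · e = (-8)·(-11) + 5·(-14) + k·(-9) = 18 - 9k
Set equal to 0: -9k = -18, so k = 2.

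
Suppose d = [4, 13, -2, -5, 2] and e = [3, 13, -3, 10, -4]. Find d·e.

d · e = 4·3 + 13·13 + (-2)·(-3) + (-5)·10 + 2·(-4) = 12 + 169 + 6 - 50 - 8 = 129

129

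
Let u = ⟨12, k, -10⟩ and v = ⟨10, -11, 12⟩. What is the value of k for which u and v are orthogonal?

0

u · v = 12·10 + k·(-11) + (-10)·12 = 0 - 11k
Set equal to 0: -11k = 0, so k = 0.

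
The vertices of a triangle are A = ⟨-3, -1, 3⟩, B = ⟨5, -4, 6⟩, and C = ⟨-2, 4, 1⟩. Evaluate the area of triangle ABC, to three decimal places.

AB = (8, -3, 3),  AC = (1, 5, -2)
i: (-3)·(-2) - 3·5 = 6 - 15 = -9
j: 3·1 - 8·(-2) = 3 - (-16) = 19
k: 8·5 - (-3)·1 = 40 - (-3) = 43
AB × AC = (-9, 19, 43)
|AB × AC| = √2291 ≈ 47.8644
area = ½ · 47.8644 ≈ 23.932

23.932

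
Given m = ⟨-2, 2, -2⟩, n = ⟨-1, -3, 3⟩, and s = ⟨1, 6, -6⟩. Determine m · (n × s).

0

n × s:
i: (-3)·(-6) - 3·6 = 18 - 18 = 0
j: 3·1 - (-1)·(-6) = 3 - 6 = -3
k: (-1)·6 - (-3)·1 = -6 - (-3) = -3
n × s = (0, -3, -3)
m · (n × s) = (-2)·0 + 2·(-3) + (-2)·(-3) = 0 - 6 + 6 = 0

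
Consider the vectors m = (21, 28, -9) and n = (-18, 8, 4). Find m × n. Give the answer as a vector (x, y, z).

i: 28·4 - (-9)·8 = 112 - (-72) = 184
j: (-9)·(-18) - 21·4 = 162 - 84 = 78
k: 21·8 - 28·(-18) = 168 - (-504) = 672
m × n = (184, 78, 672)

(184, 78, 672)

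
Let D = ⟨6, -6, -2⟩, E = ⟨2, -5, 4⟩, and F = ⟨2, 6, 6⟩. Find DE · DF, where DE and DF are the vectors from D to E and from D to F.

DE = E − D = (-4, 1, 6)
DF = F − D = (-4, 12, 8)
DE · DF = (-4)·(-4) + 1·12 + 6·8 = 16 + 12 + 48 = 76

76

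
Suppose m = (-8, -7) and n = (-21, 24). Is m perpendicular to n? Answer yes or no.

m · n = (-8)·(-21) + (-7)·24 = 168 - 168 = 0
Zero, so the vectors are orthogonal.

yes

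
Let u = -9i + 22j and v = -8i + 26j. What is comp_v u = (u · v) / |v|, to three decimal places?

23.674

u · v = (-9)·(-8) + 22·26 = 72 + 572 = 644
|v| = √(64 + 676) = √740 ≈ 27.2029
comp_v u = 644 / √740 ≈ 23.674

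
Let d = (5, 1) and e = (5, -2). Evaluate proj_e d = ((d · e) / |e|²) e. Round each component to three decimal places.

d · e = 5·5 + 1·(-2) = 25 - 2 = 23
|e|² = 25 + 4 = 29
proj_e d = (23/29) · (5, -2) ≈ (3.966, -1.586)

(3.966, -1.586)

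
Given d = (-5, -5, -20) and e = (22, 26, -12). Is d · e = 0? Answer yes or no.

yes

d · e = (-5)·22 + (-5)·26 + (-20)·(-12) = -110 - 130 + 240 = 0
Zero, so the vectors are orthogonal.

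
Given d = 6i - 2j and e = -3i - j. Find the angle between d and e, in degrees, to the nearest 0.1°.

143.1

d · e = 6·(-3) + (-2)·(-1) = -18 + 2 = -16
|d|² = 36 + 4 = 40,  |d| = √40 ≈ 6.324555
|e|² = 9 + 1 = 10,  |e| = √10 ≈ 3.162278
cos θ = -16 / (6.324555 · 3.162278) ≈ -0.80000
θ = arccos(-0.80000) ≈ 143.1°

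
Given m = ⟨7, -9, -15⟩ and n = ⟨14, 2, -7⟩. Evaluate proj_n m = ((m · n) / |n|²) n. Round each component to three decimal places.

m · n = 7·14 + (-9)·2 + (-15)·(-7) = 98 - 18 + 105 = 185
|n|² = 196 + 4 + 49 = 249
proj_n m = (185/249) · (14, 2, -7) ≈ (10.402, 1.486, -5.201)

(10.402, 1.486, -5.201)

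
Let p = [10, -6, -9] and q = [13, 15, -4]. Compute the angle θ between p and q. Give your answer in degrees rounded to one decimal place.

75.2

p · q = 10·13 + (-6)·15 + (-9)·(-4) = 130 - 90 + 36 = 76
|p|² = 100 + 36 + 81 = 217,  |p| = √217 ≈ 14.730920
|q|² = 169 + 225 + 16 = 410,  |q| = √410 ≈ 20.248457
cos θ = 76 / (14.730920 · 20.248457) ≈ 0.25480
θ = arccos(0.25480) ≈ 75.2°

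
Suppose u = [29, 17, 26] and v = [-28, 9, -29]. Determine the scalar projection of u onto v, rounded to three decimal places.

u · v = 29·(-28) + 17·9 + 26·(-29) = -812 + 153 - 754 = -1413
|v| = √(784 + 81 + 841) = √1706 ≈ 41.3038
comp_v u = -1413 / √1706 ≈ -34.210

-34.210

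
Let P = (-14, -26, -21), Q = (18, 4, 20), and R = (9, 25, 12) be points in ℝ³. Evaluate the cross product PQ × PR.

PQ = (32, 30, 41)
PR = (23, 51, 33)
i: 30·33 - 41·51 = 990 - 2091 = -1101
j: 41·23 - 32·33 = 943 - 1056 = -113
k: 32·51 - 30·23 = 1632 - 690 = 942
PQ × PR = (-1101, -113, 942)

(-1101, -113, 942)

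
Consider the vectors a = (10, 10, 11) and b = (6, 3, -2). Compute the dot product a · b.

68

a · b = 10·6 + 10·3 + 11·(-2) = 60 + 30 - 22 = 68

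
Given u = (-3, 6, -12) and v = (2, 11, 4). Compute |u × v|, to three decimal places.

i: 6·4 - (-12)·11 = 24 - (-132) = 156
j: (-12)·2 - (-3)·4 = -24 - (-12) = -12
k: (-3)·11 - 6·2 = -33 - 12 = -45
u × v = (156, -12, -45)
|u × v| = √(156² + (-12)² + (-45)²) = √26505 ≈ 162.8036

162.804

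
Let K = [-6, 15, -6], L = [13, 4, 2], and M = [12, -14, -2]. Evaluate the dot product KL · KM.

KL = L − K = (19, -11, 8)
KM = M − K = (18, -29, 4)
KL · KM = 19·18 + (-11)·(-29) + 8·4 = 342 + 319 + 32 = 693

693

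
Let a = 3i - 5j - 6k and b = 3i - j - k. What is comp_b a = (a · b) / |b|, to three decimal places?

a · b = 3·3 + (-5)·(-1) + (-6)·(-1) = 9 + 5 + 6 = 20
|b| = √(9 + 1 + 1) = √11 ≈ 3.3166
comp_b a = 20 / √11 ≈ 6.030

6.030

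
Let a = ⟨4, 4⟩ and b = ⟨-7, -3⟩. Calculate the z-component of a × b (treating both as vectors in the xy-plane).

4·(-3) - 4·(-7) = -12 - (-28) = 16

16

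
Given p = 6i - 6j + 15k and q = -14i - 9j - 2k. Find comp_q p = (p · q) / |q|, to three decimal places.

-3.579

p · q = 6·(-14) + (-6)·(-9) + 15·(-2) = -84 + 54 - 30 = -60
|q| = √(196 + 81 + 4) = √281 ≈ 16.7631
comp_q p = -60 / √281 ≈ -3.579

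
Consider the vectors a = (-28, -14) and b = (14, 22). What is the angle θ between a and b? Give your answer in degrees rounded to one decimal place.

149.0

a · b = (-28)·14 + (-14)·22 = -392 - 308 = -700
|a|² = 784 + 196 = 980,  |a| = √980 ≈ 31.304952
|b|² = 196 + 484 = 680,  |b| = √680 ≈ 26.076810
cos θ = -700 / (31.304952 · 26.076810) ≈ -0.85749
θ = arccos(-0.85749) ≈ 149.0°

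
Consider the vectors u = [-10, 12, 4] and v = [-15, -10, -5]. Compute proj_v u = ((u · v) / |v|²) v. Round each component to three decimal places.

u · v = (-10)·(-15) + 12·(-10) + 4·(-5) = 150 - 120 - 20 = 10
|v|² = 225 + 100 + 25 = 350
proj_v u = (10/350) · (-15, -10, -5) ≈ (-0.429, -0.286, -0.143)

(-0.429, -0.286, -0.143)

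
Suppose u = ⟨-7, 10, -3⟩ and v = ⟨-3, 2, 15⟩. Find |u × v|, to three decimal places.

i: 10·15 - (-3)·2 = 150 - (-6) = 156
j: (-3)·(-3) - (-7)·15 = 9 - (-105) = 114
k: (-7)·2 - 10·(-3) = -14 - (-30) = 16
u × v = (156, 114, 16)
|u × v| = √(156² + 114² + 16²) = √37588 ≈ 193.8762

193.876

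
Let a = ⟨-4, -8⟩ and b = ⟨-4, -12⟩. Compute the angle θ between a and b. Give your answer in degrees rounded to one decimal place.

8.1

a · b = (-4)·(-4) + (-8)·(-12) = 16 + 96 = 112
|a|² = 16 + 64 = 80,  |a| = √80 ≈ 8.944272
|b|² = 16 + 144 = 160,  |b| = √160 ≈ 12.649111
cos θ = 112 / (8.944272 · 12.649111) ≈ 0.98995
θ = arccos(0.98995) ≈ 8.1°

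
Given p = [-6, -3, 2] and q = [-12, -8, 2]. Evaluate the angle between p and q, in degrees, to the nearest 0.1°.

11.1

p · q = (-6)·(-12) + (-3)·(-8) + 2·2 = 72 + 24 + 4 = 100
|p|² = 36 + 9 + 4 = 49,  |p| = √49 ≈ 7.000000
|q|² = 144 + 64 + 4 = 212,  |q| = √212 ≈ 14.560220
cos θ = 100 / (7.000000 · 14.560220) ≈ 0.98115
θ = arccos(0.98115) ≈ 11.1°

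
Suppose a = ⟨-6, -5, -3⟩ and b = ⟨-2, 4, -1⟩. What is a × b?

(17, 0, -34)

i: (-5)·(-1) - (-3)·4 = 5 - (-12) = 17
j: (-3)·(-2) - (-6)·(-1) = 6 - 6 = 0
k: (-6)·4 - (-5)·(-2) = -24 - 10 = -34
a × b = (17, 0, -34)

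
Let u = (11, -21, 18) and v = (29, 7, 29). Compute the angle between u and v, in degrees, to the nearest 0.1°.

55.9

u · v = 11·29 + (-21)·7 + 18·29 = 319 - 147 + 522 = 694
|u|² = 121 + 441 + 324 = 886,  |u| = √886 ≈ 29.765752
|v|² = 841 + 49 + 841 = 1731,  |v| = √1731 ≈ 41.605288
cos θ = 694 / (29.765752 · 41.605288) ≈ 0.56039
θ = arccos(0.56039) ≈ 55.9°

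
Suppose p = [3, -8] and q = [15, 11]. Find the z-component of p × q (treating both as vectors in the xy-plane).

153

3·11 - (-8)·15 = 33 - (-120) = 153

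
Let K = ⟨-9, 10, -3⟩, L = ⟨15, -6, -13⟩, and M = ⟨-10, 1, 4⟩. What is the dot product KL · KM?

50

KL = L − K = (24, -16, -10)
KM = M − K = (-1, -9, 7)
KL · KM = 24·(-1) + (-16)·(-9) + (-10)·7 = -24 + 144 - 70 = 50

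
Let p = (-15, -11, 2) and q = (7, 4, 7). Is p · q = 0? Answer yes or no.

no

p · q = (-15)·7 + (-11)·4 + 2·7 = -105 - 44 + 14 = -135
Nonzero, so the vectors are not orthogonal.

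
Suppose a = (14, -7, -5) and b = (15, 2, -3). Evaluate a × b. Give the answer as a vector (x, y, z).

i: (-7)·(-3) - (-5)·2 = 21 - (-10) = 31
j: (-5)·15 - 14·(-3) = -75 - (-42) = -33
k: 14·2 - (-7)·15 = 28 - (-105) = 133
a × b = (31, -33, 133)

(31, -33, 133)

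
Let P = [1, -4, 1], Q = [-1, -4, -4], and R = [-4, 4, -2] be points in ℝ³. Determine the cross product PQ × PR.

PQ = (-2, 0, -5)
PR = (-5, 8, -3)
i: 0·(-3) - (-5)·8 = 0 - (-40) = 40
j: (-5)·(-5) - (-2)·(-3) = 25 - 6 = 19
k: (-2)·8 - 0·(-5) = -16 - 0 = -16
PQ × PR = (40, 19, -16)

(40, 19, -16)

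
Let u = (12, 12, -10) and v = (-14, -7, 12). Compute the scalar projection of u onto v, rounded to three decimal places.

-18.861

u · v = 12·(-14) + 12·(-7) + (-10)·12 = -168 - 84 - 120 = -372
|v| = √(196 + 49 + 144) = √389 ≈ 19.7231
comp_v u = -372 / √389 ≈ -18.861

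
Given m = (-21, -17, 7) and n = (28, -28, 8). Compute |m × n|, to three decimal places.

i: (-17)·8 - 7·(-28) = -136 - (-196) = 60
j: 7·28 - (-21)·8 = 196 - (-168) = 364
k: (-21)·(-28) - (-17)·28 = 588 - (-476) = 1064
m × n = (60, 364, 1064)
|m × n| = √(60² + 364² + 1064²) = √1268192 ≈ 1126.1403

1126.140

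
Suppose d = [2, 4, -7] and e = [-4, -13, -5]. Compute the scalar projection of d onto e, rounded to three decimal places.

d · e = 2·(-4) + 4·(-13) + (-7)·(-5) = -8 - 52 + 35 = -25
|e| = √(16 + 169 + 25) = √210 ≈ 14.4914
comp_e d = -25 / √210 ≈ -1.725

-1.725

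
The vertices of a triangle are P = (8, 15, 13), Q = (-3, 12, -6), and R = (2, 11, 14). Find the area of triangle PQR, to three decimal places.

PQ = (-11, -3, -19),  PR = (-6, -4, 1)
i: (-3)·1 - (-19)·(-4) = -3 - 76 = -79
j: (-19)·(-6) - (-11)·1 = 114 - (-11) = 125
k: (-11)·(-4) - (-3)·(-6) = 44 - 18 = 26
PQ × PR = (-79, 125, 26)
|PQ × PR| = √22542 ≈ 150.1399
area = ½ · 150.1399 ≈ 75.070

75.070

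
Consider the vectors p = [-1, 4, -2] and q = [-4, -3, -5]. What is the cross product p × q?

i: 4·(-5) - (-2)·(-3) = -20 - 6 = -26
j: (-2)·(-4) - (-1)·(-5) = 8 - 5 = 3
k: (-1)·(-3) - 4·(-4) = 3 - (-16) = 19
p × q = (-26, 3, 19)

(-26, 3, 19)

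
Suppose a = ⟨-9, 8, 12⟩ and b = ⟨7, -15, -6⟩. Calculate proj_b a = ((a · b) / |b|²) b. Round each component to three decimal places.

a · b = (-9)·7 + 8·(-15) + 12·(-6) = -63 - 120 - 72 = -255
|b|² = 49 + 225 + 36 = 310
proj_b a = (-255/310) · (7, -15, -6) ≈ (-5.758, 12.339, 4.935)

(-5.758, 12.339, 4.935)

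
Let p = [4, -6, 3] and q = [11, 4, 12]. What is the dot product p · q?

p · q = 4·11 + (-6)·4 + 3·12 = 44 - 24 + 36 = 56

56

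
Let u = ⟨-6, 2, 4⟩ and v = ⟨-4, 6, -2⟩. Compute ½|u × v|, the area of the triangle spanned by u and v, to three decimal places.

24.249

i: 2·(-2) - 4·6 = -4 - 24 = -28
j: 4·(-4) - (-6)·(-2) = -16 - 12 = -28
k: (-6)·6 - 2·(-4) = -36 - (-8) = -28
u × v = (-28, -28, -28)
|u × v| = √((-28)² + (-28)² + (-28)²) = √2352 ≈ 48.4974
area = ½ · 48.4974 ≈ 24.249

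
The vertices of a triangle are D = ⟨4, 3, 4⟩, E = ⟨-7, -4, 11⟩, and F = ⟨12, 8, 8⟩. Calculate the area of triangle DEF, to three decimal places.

DE = (-11, -7, 7),  DF = (8, 5, 4)
i: (-7)·4 - 7·5 = -28 - 35 = -63
j: 7·8 - (-11)·4 = 56 - (-44) = 100
k: (-11)·5 - (-7)·8 = -55 - (-56) = 1
DE × DF = (-63, 100, 1)
|DE × DF| = √13970 ≈ 118.1948
area = ½ · 118.1948 ≈ 59.097

59.097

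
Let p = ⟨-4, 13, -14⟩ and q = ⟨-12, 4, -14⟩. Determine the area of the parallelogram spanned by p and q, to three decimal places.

i: 13·(-14) - (-14)·4 = -182 - (-56) = -126
j: (-14)·(-12) - (-4)·(-14) = 168 - 56 = 112
k: (-4)·4 - 13·(-12) = -16 - (-156) = 140
p × q = (-126, 112, 140)
|p × q| = √((-126)² + 112² + 140²) = √48020 ≈ 219.1347

219.135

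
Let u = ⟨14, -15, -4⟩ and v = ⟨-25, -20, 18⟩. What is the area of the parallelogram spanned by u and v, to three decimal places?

i: (-15)·18 - (-4)·(-20) = -270 - 80 = -350
j: (-4)·(-25) - 14·18 = 100 - 252 = -152
k: 14·(-20) - (-15)·(-25) = -280 - 375 = -655
u × v = (-350, -152, -655)
|u × v| = √((-350)² + (-152)² + (-655)²) = √574629 ≈ 758.0429

758.043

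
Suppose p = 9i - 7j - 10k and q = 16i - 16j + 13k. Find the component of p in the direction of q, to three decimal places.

4.828

p · q = 9·16 + (-7)·(-16) + (-10)·13 = 144 + 112 - 130 = 126
|q| = √(256 + 256 + 169) = √681 ≈ 26.0960
comp_q p = 126 / √681 ≈ 4.828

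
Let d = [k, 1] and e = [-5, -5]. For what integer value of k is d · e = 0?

-1

d · e = k·(-5) + 1·(-5) = -5 - 5k
Set equal to 0: -5k = 5, so k = -1.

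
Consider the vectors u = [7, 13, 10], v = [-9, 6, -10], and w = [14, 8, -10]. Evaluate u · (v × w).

-4410

v × w:
i: 6·(-10) - (-10)·8 = -60 - (-80) = 20
j: (-10)·14 - (-9)·(-10) = -140 - 90 = -230
k: (-9)·8 - 6·14 = -72 - 84 = -156
v × w = (20, -230, -156)
u · (v × w) = 7·20 + 13·(-230) + 10·(-156) = 140 - 2990 - 1560 = -4410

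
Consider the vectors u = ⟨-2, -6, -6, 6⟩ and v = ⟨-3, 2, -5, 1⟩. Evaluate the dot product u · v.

30

u · v = (-2)·(-3) + (-6)·2 + (-6)·(-5) + 6·1 = 6 - 12 + 30 + 6 = 30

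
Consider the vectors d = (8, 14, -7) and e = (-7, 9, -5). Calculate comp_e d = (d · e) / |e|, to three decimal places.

d · e = 8·(-7) + 14·9 + (-7)·(-5) = -56 + 126 + 35 = 105
|e| = √(49 + 81 + 25) = √155 ≈ 12.4499
comp_e d = 105 / √155 ≈ 8.434

8.434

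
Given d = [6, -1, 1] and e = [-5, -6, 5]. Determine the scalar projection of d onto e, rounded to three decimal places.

d · e = 6·(-5) + (-1)·(-6) + 1·5 = -30 + 6 + 5 = -19
|e| = √(25 + 36 + 25) = √86 ≈ 9.2736
comp_e d = -19 / √86 ≈ -2.049

-2.049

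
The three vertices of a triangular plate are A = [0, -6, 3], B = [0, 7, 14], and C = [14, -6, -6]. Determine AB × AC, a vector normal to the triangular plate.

(-117, 154, -182)

AB = (0, 13, 11)
AC = (14, 0, -9)
i: 13·(-9) - 11·0 = -117 - 0 = -117
j: 11·14 - 0·(-9) = 154 - 0 = 154
k: 0·0 - 13·14 = 0 - 182 = -182
AB × AC = (-117, 154, -182)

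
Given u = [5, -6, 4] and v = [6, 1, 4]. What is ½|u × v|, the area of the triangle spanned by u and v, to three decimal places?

i: (-6)·4 - 4·1 = -24 - 4 = -28
j: 4·6 - 5·4 = 24 - 20 = 4
k: 5·1 - (-6)·6 = 5 - (-36) = 41
u × v = (-28, 4, 41)
|u × v| = √((-28)² + 4² + 41²) = √2481 ≈ 49.8096
area = ½ · 49.8096 ≈ 24.905

24.905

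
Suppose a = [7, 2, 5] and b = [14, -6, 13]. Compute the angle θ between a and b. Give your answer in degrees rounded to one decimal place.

31.4

a · b = 7·14 + 2·(-6) + 5·13 = 98 - 12 + 65 = 151
|a|² = 49 + 4 + 25 = 78,  |a| = √78 ≈ 8.831761
|b|² = 196 + 36 + 169 = 401,  |b| = √401 ≈ 20.024984
cos θ = 151 / (8.831761 · 20.024984) ≈ 0.85380
θ = arccos(0.85380) ≈ 31.4°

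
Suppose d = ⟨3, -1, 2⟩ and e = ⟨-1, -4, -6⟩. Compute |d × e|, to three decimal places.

24.920

i: (-1)·(-6) - 2·(-4) = 6 - (-8) = 14
j: 2·(-1) - 3·(-6) = -2 - (-18) = 16
k: 3·(-4) - (-1)·(-1) = -12 - 1 = -13
d × e = (14, 16, -13)
|d × e| = √(14² + 16² + (-13)²) = √621 ≈ 24.9199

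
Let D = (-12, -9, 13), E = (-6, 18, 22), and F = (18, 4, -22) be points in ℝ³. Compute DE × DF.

DE = (6, 27, 9)
DF = (30, 13, -35)
i: 27·(-35) - 9·13 = -945 - 117 = -1062
j: 9·30 - 6·(-35) = 270 - (-210) = 480
k: 6·13 - 27·30 = 78 - 810 = -732
DE × DF = (-1062, 480, -732)

(-1062, 480, -732)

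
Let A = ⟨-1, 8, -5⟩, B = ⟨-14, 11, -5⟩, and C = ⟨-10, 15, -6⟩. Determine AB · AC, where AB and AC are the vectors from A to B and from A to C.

AB = B − A = (-13, 3, 0)
AC = C − A = (-9, 7, -1)
AB · AC = (-13)·(-9) + 3·7 + 0·(-1) = 117 + 21 + 0 = 138

138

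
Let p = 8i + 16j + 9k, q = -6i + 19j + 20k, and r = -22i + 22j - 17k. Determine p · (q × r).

q × r:
i: 19·(-17) - 20·22 = -323 - 440 = -763
j: 20·(-22) - (-6)·(-17) = -440 - 102 = -542
k: (-6)·22 - 19·(-22) = -132 - (-418) = 286
q × r = (-763, -542, 286)
p · (q × r) = 8·(-763) + 16·(-542) + 9·286 = -6104 - 8672 + 2574 = -12202

-12202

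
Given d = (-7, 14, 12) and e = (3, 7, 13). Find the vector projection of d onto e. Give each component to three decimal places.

d · e = (-7)·3 + 14·7 + 12·13 = -21 + 98 + 156 = 233
|e|² = 9 + 49 + 169 = 227
proj_e d = (233/227) · (3, 7, 13) ≈ (3.079, 7.185, 13.344)

(3.079, 7.185, 13.344)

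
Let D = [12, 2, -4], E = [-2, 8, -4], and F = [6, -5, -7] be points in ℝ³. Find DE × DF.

(-18, -42, 134)

DE = (-14, 6, 0)
DF = (-6, -7, -3)
i: 6·(-3) - 0·(-7) = -18 - 0 = -18
j: 0·(-6) - (-14)·(-3) = 0 - 42 = -42
k: (-14)·(-7) - 6·(-6) = 98 - (-36) = 134
DE × DF = (-18, -42, 134)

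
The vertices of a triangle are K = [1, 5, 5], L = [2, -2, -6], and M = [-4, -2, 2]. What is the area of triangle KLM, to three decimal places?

KL = (1, -7, -11),  KM = (-5, -7, -3)
i: (-7)·(-3) - (-11)·(-7) = 21 - 77 = -56
j: (-11)·(-5) - 1·(-3) = 55 - (-3) = 58
k: 1·(-7) - (-7)·(-5) = -7 - 35 = -42
KL × KM = (-56, 58, -42)
|KL × KM| = √8264 ≈ 90.9065
area = ½ · 90.9065 ≈ 45.453

45.453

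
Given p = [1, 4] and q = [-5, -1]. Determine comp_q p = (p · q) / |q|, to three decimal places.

p · q = 1·(-5) + 4·(-1) = -5 - 4 = -9
|q| = √(25 + 1) = √26 ≈ 5.0990
comp_q p = -9 / √26 ≈ -1.765

-1.765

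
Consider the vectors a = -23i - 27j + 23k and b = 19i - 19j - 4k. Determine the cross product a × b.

(545, 345, 950)

i: (-27)·(-4) - 23·(-19) = 108 - (-437) = 545
j: 23·19 - (-23)·(-4) = 437 - 92 = 345
k: (-23)·(-19) - (-27)·19 = 437 - (-513) = 950
a × b = (545, 345, 950)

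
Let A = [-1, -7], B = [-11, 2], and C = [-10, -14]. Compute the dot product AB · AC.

AB = B − A = (-10, 9)
AC = C − A = (-9, -7)
AB · AC = (-10)·(-9) + 9·(-7) = 90 - 63 = 27

27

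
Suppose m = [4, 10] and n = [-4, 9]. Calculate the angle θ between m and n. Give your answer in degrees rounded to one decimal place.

45.8

m · n = 4·(-4) + 10·9 = -16 + 90 = 74
|m|² = 16 + 100 = 116,  |m| = √116 ≈ 10.770330
|n|² = 16 + 81 = 97,  |n| = √97 ≈ 9.848858
cos θ = 74 / (10.770330 · 9.848858) ≈ 0.69762
θ = arccos(0.69762) ≈ 45.8°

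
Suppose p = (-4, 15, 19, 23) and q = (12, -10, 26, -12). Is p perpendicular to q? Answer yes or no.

no

p · q = (-4)·12 + 15·(-10) + 19·26 + 23·(-12) = -48 - 150 + 494 - 276 = 20
Nonzero, so the vectors are not orthogonal.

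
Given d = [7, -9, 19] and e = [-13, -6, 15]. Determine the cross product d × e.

(-21, -352, -159)

i: (-9)·15 - 19·(-6) = -135 - (-114) = -21
j: 19·(-13) - 7·15 = -247 - 105 = -352
k: 7·(-6) - (-9)·(-13) = -42 - 117 = -159
d × e = (-21, -352, -159)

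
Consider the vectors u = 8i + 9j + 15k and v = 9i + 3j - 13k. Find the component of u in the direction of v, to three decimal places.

u · v = 8·9 + 9·3 + 15·(-13) = 72 + 27 - 195 = -96
|v| = √(81 + 9 + 169) = √259 ≈ 16.0935
comp_v u = -96 / √259 ≈ -5.965

-5.965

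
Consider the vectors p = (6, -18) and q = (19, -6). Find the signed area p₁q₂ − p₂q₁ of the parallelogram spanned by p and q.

6·(-6) - (-18)·19 = -36 - (-342) = 306

306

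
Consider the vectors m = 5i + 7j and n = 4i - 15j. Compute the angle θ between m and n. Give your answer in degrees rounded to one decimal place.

m · n = 5·4 + 7·(-15) = 20 - 105 = -85
|m|² = 25 + 49 = 74,  |m| = √74 ≈ 8.602325
|n|² = 16 + 225 = 241,  |n| = √241 ≈ 15.524175
cos θ = -85 / (8.602325 · 15.524175) ≈ -0.63649
θ = arccos(-0.63649) ≈ 129.5°

129.5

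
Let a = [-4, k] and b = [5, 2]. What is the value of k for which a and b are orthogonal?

a · b = (-4)·5 + k·2 = -20 + 2k
Set equal to 0: 2k = 20, so k = 10.

10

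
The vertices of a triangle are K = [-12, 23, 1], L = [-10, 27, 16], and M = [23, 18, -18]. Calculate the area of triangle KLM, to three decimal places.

291.320

KL = (2, 4, 15),  KM = (35, -5, -19)
i: 4·(-19) - 15·(-5) = -76 - (-75) = -1
j: 15·35 - 2·(-19) = 525 - (-38) = 563
k: 2·(-5) - 4·35 = -10 - 140 = -150
KL × KM = (-1, 563, -150)
|KL × KM| = √339470 ≈ 582.6405
area = ½ · 582.6405 ≈ 291.320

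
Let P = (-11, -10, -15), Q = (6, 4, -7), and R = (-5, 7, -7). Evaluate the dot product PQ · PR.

404

PQ = Q − P = (17, 14, 8)
PR = R − P = (6, 17, 8)
PQ · PR = 17·6 + 14·17 + 8·8 = 102 + 238 + 64 = 404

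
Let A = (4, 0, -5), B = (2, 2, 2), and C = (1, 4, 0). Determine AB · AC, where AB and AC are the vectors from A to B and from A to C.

AB = B − A = (-2, 2, 7)
AC = C − A = (-3, 4, 5)
AB · AC = (-2)·(-3) + 2·4 + 7·5 = 6 + 8 + 35 = 49

49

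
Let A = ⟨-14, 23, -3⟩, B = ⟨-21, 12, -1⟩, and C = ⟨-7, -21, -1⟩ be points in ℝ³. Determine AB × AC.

(66, 28, 385)

AB = (-7, -11, 2)
AC = (7, -44, 2)
i: (-11)·2 - 2·(-44) = -22 - (-88) = 66
j: 2·7 - (-7)·2 = 14 - (-14) = 28
k: (-7)·(-44) - (-11)·7 = 308 - (-77) = 385
AB × AC = (66, 28, 385)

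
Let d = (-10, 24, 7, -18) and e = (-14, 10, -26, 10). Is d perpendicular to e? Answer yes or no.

no

d · e = (-10)·(-14) + 24·10 + 7·(-26) + (-18)·10 = 140 + 240 - 182 - 180 = 18
Nonzero, so the vectors are not orthogonal.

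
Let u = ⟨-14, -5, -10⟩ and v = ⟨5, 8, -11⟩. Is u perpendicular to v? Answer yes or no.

u · v = (-14)·5 + (-5)·8 + (-10)·(-11) = -70 - 40 + 110 = 0
Zero, so the vectors are orthogonal.

yes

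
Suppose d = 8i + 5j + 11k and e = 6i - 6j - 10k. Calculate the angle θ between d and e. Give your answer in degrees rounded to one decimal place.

d · e = 8·6 + 5·(-6) + 11·(-10) = 48 - 30 - 110 = -92
|d|² = 64 + 25 + 121 = 210,  |d| = √210 ≈ 14.491377
|e|² = 36 + 36 + 100 = 172,  |e| = √172 ≈ 13.114877
cos θ = -92 / (14.491377 · 13.114877) ≈ -0.48408
θ = arccos(-0.48408) ≈ 119.0°

119.0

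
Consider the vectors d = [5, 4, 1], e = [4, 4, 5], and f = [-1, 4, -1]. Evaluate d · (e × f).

-104

e × f:
i: 4·(-1) - 5·4 = -4 - 20 = -24
j: 5·(-1) - 4·(-1) = -5 - (-4) = -1
k: 4·4 - 4·(-1) = 16 - (-4) = 20
e × f = (-24, -1, 20)
d · (e × f) = 5·(-24) + 4·(-1) + 1·20 = -120 - 4 + 20 = -104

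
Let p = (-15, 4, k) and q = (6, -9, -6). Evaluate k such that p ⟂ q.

p · q = (-15)·6 + 4·(-9) + k·(-6) = -126 - 6k
Set equal to 0: -6k = 126, so k = -21.

-21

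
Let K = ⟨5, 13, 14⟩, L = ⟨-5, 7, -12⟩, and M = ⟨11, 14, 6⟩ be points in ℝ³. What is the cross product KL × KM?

KL = (-10, -6, -26)
KM = (6, 1, -8)
i: (-6)·(-8) - (-26)·1 = 48 - (-26) = 74
j: (-26)·6 - (-10)·(-8) = -156 - 80 = -236
k: (-10)·1 - (-6)·6 = -10 - (-36) = 26
KL × KM = (74, -236, 26)

(74, -236, 26)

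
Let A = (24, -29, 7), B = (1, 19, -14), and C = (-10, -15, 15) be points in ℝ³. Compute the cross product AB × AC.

(678, 898, 1310)

AB = (-23, 48, -21)
AC = (-34, 14, 8)
i: 48·8 - (-21)·14 = 384 - (-294) = 678
j: (-21)·(-34) - (-23)·8 = 714 - (-184) = 898
k: (-23)·14 - 48·(-34) = -322 - (-1632) = 1310
AB × AC = (678, 898, 1310)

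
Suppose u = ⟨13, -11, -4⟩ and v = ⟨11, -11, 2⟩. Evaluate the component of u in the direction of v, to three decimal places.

u · v = 13·11 + (-11)·(-11) + (-4)·2 = 143 + 121 - 8 = 256
|v| = √(121 + 121 + 4) = √246 ≈ 15.6844
comp_v u = 256 / √246 ≈ 16.322

16.322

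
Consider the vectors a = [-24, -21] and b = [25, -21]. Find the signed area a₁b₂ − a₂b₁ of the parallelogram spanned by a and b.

1029

(-24)·(-21) - (-21)·25 = 504 - (-525) = 1029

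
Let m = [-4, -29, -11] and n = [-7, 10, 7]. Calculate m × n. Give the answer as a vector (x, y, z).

i: (-29)·7 - (-11)·10 = -203 - (-110) = -93
j: (-11)·(-7) - (-4)·7 = 77 - (-28) = 105
k: (-4)·10 - (-29)·(-7) = -40 - 203 = -243
m × n = (-93, 105, -243)

(-93, 105, -243)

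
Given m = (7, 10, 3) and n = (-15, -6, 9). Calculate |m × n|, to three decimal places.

i: 10·9 - 3·(-6) = 90 - (-18) = 108
j: 3·(-15) - 7·9 = -45 - 63 = -108
k: 7·(-6) - 10·(-15) = -42 - (-150) = 108
m × n = (108, -108, 108)
|m × n| = √(108² + (-108)² + 108²) = √34992 ≈ 187.0615

187.061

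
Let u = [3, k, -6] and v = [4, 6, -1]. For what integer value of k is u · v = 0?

-3

u · v = 3·4 + k·6 + (-6)·(-1) = 18 + 6k
Set equal to 0: 6k = -18, so k = -3.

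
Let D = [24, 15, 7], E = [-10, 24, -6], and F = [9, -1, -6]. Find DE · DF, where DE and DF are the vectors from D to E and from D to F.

DE = E − D = (-34, 9, -13)
DF = F − D = (-15, -16, -13)
DE · DF = (-34)·(-15) + 9·(-16) + (-13)·(-13) = 510 - 144 + 169 = 535

535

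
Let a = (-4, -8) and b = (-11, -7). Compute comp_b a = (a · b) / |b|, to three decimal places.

a · b = (-4)·(-11) + (-8)·(-7) = 44 + 56 = 100
|b| = √(121 + 49) = √170 ≈ 13.0384
comp_b a = 100 / √170 ≈ 7.670

7.670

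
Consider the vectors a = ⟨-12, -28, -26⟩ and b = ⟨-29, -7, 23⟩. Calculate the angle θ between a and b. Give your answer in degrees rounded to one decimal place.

a · b = (-12)·(-29) + (-28)·(-7) + (-26)·23 = 348 + 196 - 598 = -54
|a|² = 144 + 784 + 676 = 1604,  |a| = √1604 ≈ 40.049969
|b|² = 841 + 49 + 529 = 1419,  |b| = √1419 ≈ 37.669616
cos θ = -54 / (40.049969 · 37.669616) ≈ -0.03579
θ = arccos(-0.03579) ≈ 92.1°

92.1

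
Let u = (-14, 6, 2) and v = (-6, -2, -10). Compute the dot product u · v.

52

u · v = (-14)·(-6) + 6·(-2) + 2·(-10) = 84 - 12 - 20 = 52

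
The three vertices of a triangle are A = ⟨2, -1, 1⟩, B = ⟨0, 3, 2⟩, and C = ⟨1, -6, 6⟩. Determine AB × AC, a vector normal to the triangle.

AB = (-2, 4, 1)
AC = (-1, -5, 5)
i: 4·5 - 1·(-5) = 20 - (-5) = 25
j: 1·(-1) - (-2)·5 = -1 - (-10) = 9
k: (-2)·(-5) - 4·(-1) = 10 - (-4) = 14
AB × AC = (25, 9, 14)

(25, 9, 14)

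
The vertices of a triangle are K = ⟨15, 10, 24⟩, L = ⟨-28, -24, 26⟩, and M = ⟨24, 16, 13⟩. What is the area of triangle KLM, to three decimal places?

291.707

KL = (-43, -34, 2),  KM = (9, 6, -11)
i: (-34)·(-11) - 2·6 = 374 - 12 = 362
j: 2·9 - (-43)·(-11) = 18 - 473 = -455
k: (-43)·6 - (-34)·9 = -258 - (-306) = 48
KL × KM = (362, -455, 48)
|KL × KM| = √340373 ≈ 583.4149
area = ½ · 583.4149 ≈ 291.707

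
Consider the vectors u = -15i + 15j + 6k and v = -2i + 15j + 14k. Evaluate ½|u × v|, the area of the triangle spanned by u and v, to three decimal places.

i: 15·14 - 6·15 = 210 - 90 = 120
j: 6·(-2) - (-15)·14 = -12 - (-210) = 198
k: (-15)·15 - 15·(-2) = -225 - (-30) = -195
u × v = (120, 198, -195)
|u × v| = √(120² + 198² + (-195)²) = √91629 ≈ 302.7028
area = ½ · 302.7028 ≈ 151.351

151.351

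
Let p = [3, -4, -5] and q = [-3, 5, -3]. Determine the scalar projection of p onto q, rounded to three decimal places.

p · q = 3·(-3) + (-4)·5 + (-5)·(-3) = -9 - 20 + 15 = -14
|q| = √(9 + 25 + 9) = √43 ≈ 6.5574
comp_q p = -14 / √43 ≈ -2.135

-2.135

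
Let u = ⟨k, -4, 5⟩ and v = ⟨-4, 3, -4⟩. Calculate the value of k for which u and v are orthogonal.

-8

u · v = k·(-4) + (-4)·3 + 5·(-4) = -32 - 4k
Set equal to 0: -4k = 32, so k = -8.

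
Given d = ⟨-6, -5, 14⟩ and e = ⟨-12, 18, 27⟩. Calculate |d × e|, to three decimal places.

i: (-5)·27 - 14·18 = -135 - 252 = -387
j: 14·(-12) - (-6)·27 = -168 - (-162) = -6
k: (-6)·18 - (-5)·(-12) = -108 - 60 = -168
d × e = (-387, -6, -168)
|d × e| = √((-387)² + (-6)² + (-168)²) = √178029 ≈ 421.9348

421.935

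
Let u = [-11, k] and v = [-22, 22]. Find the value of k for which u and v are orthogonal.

u · v = (-11)·(-22) + k·22 = 242 + 22k
Set equal to 0: 22k = -242, so k = -11.

-11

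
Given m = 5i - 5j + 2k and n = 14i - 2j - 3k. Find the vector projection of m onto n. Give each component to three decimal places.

m · n = 5·14 + (-5)·(-2) + 2·(-3) = 70 + 10 - 6 = 74
|n|² = 196 + 4 + 9 = 209
proj_n m = (74/209) · (14, -2, -3) ≈ (4.957, -0.708, -1.062)

(4.957, -0.708, -1.062)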